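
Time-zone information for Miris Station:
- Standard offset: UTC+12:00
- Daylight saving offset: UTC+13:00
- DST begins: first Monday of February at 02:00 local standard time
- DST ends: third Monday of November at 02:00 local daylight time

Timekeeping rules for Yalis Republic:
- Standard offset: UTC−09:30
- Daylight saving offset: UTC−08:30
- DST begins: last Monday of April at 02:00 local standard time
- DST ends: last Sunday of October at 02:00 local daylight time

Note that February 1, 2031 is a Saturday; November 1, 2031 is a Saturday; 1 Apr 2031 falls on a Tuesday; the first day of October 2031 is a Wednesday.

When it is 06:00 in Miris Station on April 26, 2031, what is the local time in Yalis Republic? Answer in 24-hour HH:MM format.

07:30

1 February 2031 is a Saturday, so the first Monday is February 3.
1 November 2031 is a Saturday, so the first Monday is November 3 and the third is November 17.
Daylight saving runs 3 February – 17 November; April 26, 2031 is inside that window, so Miris Station is at UTC+13:00.
06:00 Miris Station − 13h = 17:00 UTC (rolling into the previous day, 25 April 2031).
1 April 2031 is a Tuesday, so Mondays fall on 7, 14, 21, 28; the last is April 28.
1 October 2031 is a Wednesday, so Sundays fall on 5, 12, 19, 26; the last is October 26.
At the standard offset (UTC−09:30), 17:00 UTC − 9h30m = 07:30 Yalis Republic standard time.
The standard-time date in Yalis Republic, April 25, 2031, is outside the daylight-saving period (28 April – 26 October), so Yalis Republic is on standard time, UTC−09:30.
17:00 UTC − 9h30m = 07:30 Yalis Republic.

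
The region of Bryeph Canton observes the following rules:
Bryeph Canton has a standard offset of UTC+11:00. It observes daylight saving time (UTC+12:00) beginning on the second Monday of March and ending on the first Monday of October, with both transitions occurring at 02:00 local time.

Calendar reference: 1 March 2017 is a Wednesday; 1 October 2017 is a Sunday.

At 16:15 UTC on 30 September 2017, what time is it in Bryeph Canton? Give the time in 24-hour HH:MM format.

04:15

1 March 2017 is a Wednesday, so the first Monday is March 6 and the second is March 13.
1 October 2017 is a Sunday, so the first Monday is October 2.
At the standard offset (UTC+11:00), 16:15 UTC + 11h = 03:15 Bryeph Canton standard time (rolling into the next day, 1 October 2017).
The standard-time date in Bryeph Canton, 1 October 2017, falls between 13 March and 2 October, so daylight saving is in effect and Bryeph Canton is at UTC+12:00.
16:15 UTC + 12h = 04:15 local (rolling into the next day, 1 October 2017).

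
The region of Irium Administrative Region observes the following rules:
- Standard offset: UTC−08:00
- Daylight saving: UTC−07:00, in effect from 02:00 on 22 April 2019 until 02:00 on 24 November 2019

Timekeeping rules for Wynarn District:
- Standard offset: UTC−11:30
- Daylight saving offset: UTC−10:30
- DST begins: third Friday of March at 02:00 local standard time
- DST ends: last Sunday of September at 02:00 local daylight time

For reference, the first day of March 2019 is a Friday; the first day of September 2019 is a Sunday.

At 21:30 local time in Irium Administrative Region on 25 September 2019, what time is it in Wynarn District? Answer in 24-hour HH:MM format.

18:00

25 September 2019 falls between 22 April and 24 November, so daylight saving is in effect and Irium Administrative Region is at UTC−07:00.
21:30 Irium Administrative Region + 7h = 04:30 UTC (rolling into the next day, 26 September 2019).
1 March 2019 is a Friday, so the first Friday is March 1 and the third is March 15.
1 September 2019 is a Sunday, so Sundays fall on 1, 8, 15, 22, 29; the last is September 29.
At the standard offset (UTC−11:30), 04:30 UTC − 11h30m = 17:00 Wynarn District standard time (rolling into the previous day, 25 September 2019).
The standard-time date in Wynarn District, 25 September 2019, falls between 15 March and 29 September, so daylight saving is in effect and Wynarn District is at UTC−10:30.
04:30 UTC − 10h30m = 18:00 Wynarn District (rolling into the previous day, 25 September 2019).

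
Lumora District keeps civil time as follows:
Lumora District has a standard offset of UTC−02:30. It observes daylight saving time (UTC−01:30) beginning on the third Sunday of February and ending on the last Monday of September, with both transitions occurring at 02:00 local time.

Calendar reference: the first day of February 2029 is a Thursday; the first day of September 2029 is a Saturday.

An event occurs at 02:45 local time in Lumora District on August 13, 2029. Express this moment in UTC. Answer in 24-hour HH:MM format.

04:15

1 February 2029 is a Thursday, so the first Sunday is February 4 and the third is February 18.
1 September 2029 is a Saturday, so Mondays fall on 3, 10, 17, 24; the last is September 24.
Daylight saving runs 18 February – 24 September; August 13, 2029 is inside that window, so Lumora District is at UTC−01:30.
02:45 local + 1h30m = 04:15 UTC.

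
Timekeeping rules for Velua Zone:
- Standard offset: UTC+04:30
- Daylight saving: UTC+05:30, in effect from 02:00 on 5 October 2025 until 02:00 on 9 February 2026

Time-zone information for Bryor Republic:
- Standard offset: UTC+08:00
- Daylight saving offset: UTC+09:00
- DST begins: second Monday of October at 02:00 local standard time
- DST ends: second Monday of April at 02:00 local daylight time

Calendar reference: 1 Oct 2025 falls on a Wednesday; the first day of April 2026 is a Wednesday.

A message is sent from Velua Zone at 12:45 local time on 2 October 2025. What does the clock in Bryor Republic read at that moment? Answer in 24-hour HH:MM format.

Daylight saving runs 5 October 2025 – 9 February 2026; 2 October 2025 is outside that window, so Velua Zone is on standard time at UTC+04:30.
12:45 Velua Zone − 4h30m = 08:15 UTC.
1 October 2025 is a Wednesday, so the first Monday is October 6 and the second is October 13.
1 April 2026 is a Wednesday, so the first Monday is April 6 and the second is April 13.
At the standard offset (UTC+08:00), 08:15 UTC + 8h = 16:15 Bryor Republic standard time.
The standard-time date in Bryor Republic, 2 October 2025, does not fall between 13 October 2025 and 13 April 2026, so daylight saving is not in effect and Bryor Republic is at UTC+08:00.
08:15 UTC + 8h = 16:15 Bryor Republic.

16:15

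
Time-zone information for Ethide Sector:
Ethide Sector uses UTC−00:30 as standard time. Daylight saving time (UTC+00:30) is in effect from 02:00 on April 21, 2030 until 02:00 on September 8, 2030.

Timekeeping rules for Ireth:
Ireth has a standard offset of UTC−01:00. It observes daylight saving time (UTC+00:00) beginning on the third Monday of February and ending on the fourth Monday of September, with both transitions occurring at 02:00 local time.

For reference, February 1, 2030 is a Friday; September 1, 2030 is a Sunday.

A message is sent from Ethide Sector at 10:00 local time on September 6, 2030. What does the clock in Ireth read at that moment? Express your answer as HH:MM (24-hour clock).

September 6, 2030 falls between 21 April and 8 September, so daylight saving is in effect and Ethide Sector is at UTC+00:30.
10:00 Ethide Sector − 0h30m = 09:30 UTC.
1 February 2030 is a Friday, so the first Monday is February 4 and the third is February 18.
1 September 2030 is a Sunday, so the first Monday is September 2 and the fourth is September 23.
At the standard offset (UTC−01:00), 09:30 UTC − 1h = 08:30 Ireth standard time.
The standard-time date in Ireth, September 6, 2030, lies within the daylight-saving period (18 February – 23 September), so Ireth is on daylight time, UTC+00:00.
09:30 UTC + 0h = 09:30 Ireth.

09:30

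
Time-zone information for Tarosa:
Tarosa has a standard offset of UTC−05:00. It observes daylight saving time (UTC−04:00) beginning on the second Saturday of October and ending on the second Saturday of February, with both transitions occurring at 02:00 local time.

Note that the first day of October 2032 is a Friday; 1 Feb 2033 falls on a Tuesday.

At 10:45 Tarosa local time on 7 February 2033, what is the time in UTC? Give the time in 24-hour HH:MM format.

14:45

1 October 2032 is a Friday, so the first Saturday is October 2 and the second is October 9.
1 February 2033 is a Tuesday, so the first Saturday is February 5 and the second is February 12.
Daylight saving runs 9 October 2032 – 12 February 2033; 7 February 2033 is inside that window, so Tarosa is at UTC−04:00.
10:45 local + 4h = 14:45 UTC.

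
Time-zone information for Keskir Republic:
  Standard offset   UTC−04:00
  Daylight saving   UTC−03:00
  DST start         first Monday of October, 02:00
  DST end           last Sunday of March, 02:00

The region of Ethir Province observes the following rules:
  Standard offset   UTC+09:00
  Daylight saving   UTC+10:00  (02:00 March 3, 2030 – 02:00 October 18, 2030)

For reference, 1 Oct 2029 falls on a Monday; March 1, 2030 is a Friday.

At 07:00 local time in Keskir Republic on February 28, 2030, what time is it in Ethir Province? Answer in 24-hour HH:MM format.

19:00

1 October 2029 is a Monday, so the first Monday is October 1.
1 March 2030 is a Friday, so Sundays fall on 3, 10, 17, 24, 31; the last is March 31.
February 28, 2030 falls between 1 October 2029 and 31 March 2030, so daylight saving is in effect and Keskir Republic is at UTC−03:00.
07:00 Keskir Republic + 3h = 10:00 UTC.
At the standard offset (UTC+09:00), 10:00 UTC + 9h = 19:00 Ethir Province standard time.
The standard-time date in Ethir Province, February 28, 2030, does not fall between 3 March and 18 October, so daylight saving is not in effect and Ethir Province is at UTC+09:00.
10:00 UTC + 9h = 19:00 Ethir Province.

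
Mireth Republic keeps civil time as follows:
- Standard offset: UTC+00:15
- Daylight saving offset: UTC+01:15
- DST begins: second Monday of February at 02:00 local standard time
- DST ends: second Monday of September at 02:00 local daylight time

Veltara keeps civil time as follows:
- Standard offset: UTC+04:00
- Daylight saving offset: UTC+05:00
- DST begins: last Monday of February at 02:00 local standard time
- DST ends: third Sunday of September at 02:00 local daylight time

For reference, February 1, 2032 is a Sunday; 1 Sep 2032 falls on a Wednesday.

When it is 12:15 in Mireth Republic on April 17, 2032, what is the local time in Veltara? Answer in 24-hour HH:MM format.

1 February 2032 is a Sunday, so the first Monday is February 2 and the second is February 9.
1 September 2032 is a Wednesday, so the first Monday is September 6 and the second is September 13.
April 17, 2032 falls between 9 February and 13 September, so daylight saving is in effect and Mireth Republic is at UTC+01:15.
12:15 Mireth Republic − 1h15m = 11:00 UTC.
1 February 2032 is a Sunday, so Mondays fall on 2, 9, 16, 23; the last is February 23.
1 September 2032 is a Wednesday, so the first Sunday is September 5 and the third is September 19.
At the standard offset (UTC+04:00), 11:00 UTC + 4h = 15:00 Veltara standard time.
The standard-time date in Veltara, April 17, 2032, falls between 23 February and 19 September, so daylight saving is in effect and Veltara is at UTC+05:00.
11:00 UTC + 5h = 16:00 Veltara.

16:00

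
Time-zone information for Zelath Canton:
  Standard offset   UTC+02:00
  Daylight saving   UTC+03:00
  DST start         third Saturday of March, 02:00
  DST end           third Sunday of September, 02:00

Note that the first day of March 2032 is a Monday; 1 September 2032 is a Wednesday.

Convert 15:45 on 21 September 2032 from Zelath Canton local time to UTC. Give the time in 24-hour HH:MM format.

13:45

1 March 2032 is a Monday, so the first Saturday is March 6 and the third is March 20.
1 September 2032 is a Wednesday, so the first Sunday is September 5 and the third is September 19.
21 September 2032 does not fall between 20 March and 19 September, so daylight saving is not in effect and Zelath Canton is at UTC+02:00.
15:45 local − 2h = 13:45 UTC.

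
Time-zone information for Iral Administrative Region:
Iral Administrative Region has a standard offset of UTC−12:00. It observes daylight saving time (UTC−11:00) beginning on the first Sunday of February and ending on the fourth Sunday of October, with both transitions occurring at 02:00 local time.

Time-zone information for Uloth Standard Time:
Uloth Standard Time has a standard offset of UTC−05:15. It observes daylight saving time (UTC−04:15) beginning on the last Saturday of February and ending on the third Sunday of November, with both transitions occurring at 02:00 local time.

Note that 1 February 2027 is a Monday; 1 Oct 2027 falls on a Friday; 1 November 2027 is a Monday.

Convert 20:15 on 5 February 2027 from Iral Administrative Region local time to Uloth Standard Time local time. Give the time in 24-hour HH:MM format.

03:00

1 February 2027 is a Monday, so the first Sunday is February 7.
1 October 2027 is a Friday, so the first Sunday is October 3 and the fourth is October 24.
Daylight saving runs 7 February – 24 October; 5 February 2027 is outside that window, so Iral Administrative Region is on standard time at UTC−12:00.
20:15 Iral Administrative Region + 12h = 08:15 UTC (rolling into the next day, 6 February 2027).
1 February 2027 is a Monday, so Saturdays fall on 6, 13, 20, 27; the last is February 27.
1 November 2027 is a Monday, so the first Sunday is November 7 and the third is November 21.
At the standard offset (UTC−05:15), 08:15 UTC − 5h15m = 03:00 Uloth Standard Time standard time.
The standard-time date in Uloth Standard Time, 6 February 2027, is outside the daylight-saving period (27 February – 21 November), so Uloth Standard Time is on standard time, UTC−05:15.
08:15 UTC − 5h15m = 03:00 Uloth Standard Time.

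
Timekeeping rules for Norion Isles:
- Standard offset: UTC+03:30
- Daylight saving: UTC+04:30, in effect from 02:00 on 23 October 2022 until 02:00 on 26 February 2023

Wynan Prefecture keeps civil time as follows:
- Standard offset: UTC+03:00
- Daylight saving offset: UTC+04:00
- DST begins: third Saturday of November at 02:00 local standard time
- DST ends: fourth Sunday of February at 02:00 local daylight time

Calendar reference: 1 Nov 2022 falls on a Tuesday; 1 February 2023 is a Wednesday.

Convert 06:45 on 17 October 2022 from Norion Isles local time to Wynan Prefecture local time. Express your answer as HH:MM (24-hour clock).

17 October 2022 does not fall between 23 October 2022 and 26 February 2023, so daylight saving is not in effect and Norion Isles is at UTC+03:30.
06:45 Norion Isles − 3h30m = 03:15 UTC.
1 November 2022 is a Tuesday, so the first Saturday is November 5 and the third is November 19.
1 February 2023 is a Wednesday, so the first Sunday is February 5 and the fourth is February 26.
At the standard offset (UTC+03:00), 03:15 UTC + 3h = 06:15 Wynan Prefecture standard time.
The standard-time date in Wynan Prefecture, 17 October 2022, does not fall between 19 November 2022 and 26 February 2023, so daylight saving is not in effect and Wynan Prefecture is at UTC+03:00.
03:15 UTC + 3h = 06:15 Wynan Prefecture.

06:15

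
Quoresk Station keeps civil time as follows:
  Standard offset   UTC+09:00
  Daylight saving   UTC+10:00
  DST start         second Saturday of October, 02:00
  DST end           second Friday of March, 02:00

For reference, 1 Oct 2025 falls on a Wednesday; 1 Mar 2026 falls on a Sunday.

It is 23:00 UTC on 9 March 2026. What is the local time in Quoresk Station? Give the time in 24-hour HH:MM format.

1 October 2025 is a Wednesday, so the first Saturday is October 4 and the second is October 11.
1 March 2026 is a Sunday, so the first Friday is March 6 and the second is March 13.
At the standard offset (UTC+09:00), 23:00 UTC + 9h = 08:00 Quoresk Station standard time (rolling into the next day, 10 March 2026).
The standard-time date in Quoresk Station, 10 March 2026, falls between 11 October 2025 and 13 March 2026, so daylight saving is in effect and Quoresk Station is at UTC+10:00.
23:00 UTC + 10h = 09:00 local (rolling into the next day, 10 March 2026).

09:00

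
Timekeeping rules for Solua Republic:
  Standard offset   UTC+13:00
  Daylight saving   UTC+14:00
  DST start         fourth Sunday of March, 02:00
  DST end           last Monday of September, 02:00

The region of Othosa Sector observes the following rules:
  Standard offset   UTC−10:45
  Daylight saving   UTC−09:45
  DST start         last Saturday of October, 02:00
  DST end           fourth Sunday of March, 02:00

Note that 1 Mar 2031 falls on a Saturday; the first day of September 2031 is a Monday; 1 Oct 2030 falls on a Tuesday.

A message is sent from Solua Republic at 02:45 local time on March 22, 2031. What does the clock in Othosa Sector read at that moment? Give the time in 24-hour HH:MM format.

1 March 2031 is a Saturday, so the first Sunday is March 2 and the fourth is March 23.
1 September 2031 is a Monday, so Mondays fall on 1, 8, 15, 22, 29; the last is September 29.
March 22, 2031 is outside the daylight-saving period (23 March – 29 September), so Solua Republic is on standard time, UTC+13:00.
02:45 Solua Republic − 13h = 13:45 UTC (rolling into the previous day, 21 March 2031).
1 October 2030 is a Tuesday, so Saturdays fall on 5, 12, 19, 26; the last is October 26.
1 March 2031 is a Saturday, so the first Sunday is March 2 and the fourth is March 23.
At the standard offset (UTC−10:45), 13:45 UTC − 10h45m = 03:00 Othosa Sector standard time.
The standard-time date in Othosa Sector, March 21, 2031, falls between 26 October 2030 and 23 March 2031, so daylight saving is in effect and Othosa Sector is at UTC−09:45.
13:45 UTC − 9h45m = 04:00 Othosa Sector.

04:00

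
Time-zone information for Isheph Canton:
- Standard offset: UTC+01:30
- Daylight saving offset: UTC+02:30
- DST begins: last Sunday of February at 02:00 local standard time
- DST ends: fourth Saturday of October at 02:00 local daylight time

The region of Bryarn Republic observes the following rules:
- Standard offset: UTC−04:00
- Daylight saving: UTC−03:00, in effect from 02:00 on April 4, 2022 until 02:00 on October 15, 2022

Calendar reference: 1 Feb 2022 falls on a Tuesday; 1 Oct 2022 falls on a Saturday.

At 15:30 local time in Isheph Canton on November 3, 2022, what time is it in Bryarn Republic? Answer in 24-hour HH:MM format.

1 February 2022 is a Tuesday, so Sundays fall on 6, 13, 20, 27; the last is February 27.
1 October 2022 is a Saturday, so the first Saturday is October 1 and the fourth is October 22.
November 3, 2022 does not fall between 27 February and 22 October, so daylight saving is not in effect and Isheph Canton is at UTC+01:30.
15:30 Isheph Canton − 1h30m = 14:00 UTC.
At the standard offset (UTC−04:00), 14:00 UTC − 4h = 10:00 Bryarn Republic standard time.
Daylight saving runs 4 April – 15 October; the standard-time date in Bryarn Republic, November 3, 2022, is outside that window, so Bryarn Republic is on standard time at UTC−04:00.
14:00 UTC − 4h = 10:00 Bryarn Republic.

10:00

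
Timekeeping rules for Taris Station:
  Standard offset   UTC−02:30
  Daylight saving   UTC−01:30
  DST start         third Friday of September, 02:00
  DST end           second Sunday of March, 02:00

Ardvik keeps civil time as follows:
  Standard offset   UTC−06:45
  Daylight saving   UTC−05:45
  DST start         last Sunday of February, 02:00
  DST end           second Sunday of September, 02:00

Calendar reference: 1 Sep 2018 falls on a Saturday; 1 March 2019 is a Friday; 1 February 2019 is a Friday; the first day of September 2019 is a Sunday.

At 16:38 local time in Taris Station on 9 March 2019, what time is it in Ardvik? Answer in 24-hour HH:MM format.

12:23

1 September 2018 is a Saturday, so the first Friday is September 7 and the third is September 21.
1 March 2019 is a Friday, so the first Sunday is March 3 and the second is March 10.
9 March 2019 falls between 21 September 2018 and 10 March 2019, so daylight saving is in effect and Taris Station is at UTC−01:30.
16:38 Taris Station + 1h30m = 18:08 UTC.
1 February 2019 is a Friday, so Sundays fall on 3, 10, 17, 24; the last is February 24.
1 September 2019 is a Sunday, so the first Sunday is September 1 and the second is September 8.
At the standard offset (UTC−06:45), 18:08 UTC − 6h45m = 11:23 Ardvik standard time.
The standard-time date in Ardvik, 9 March 2019, lies within the daylight-saving period (24 February – 8 September), so Ardvik is on daylight time, UTC−05:45.
18:08 UTC − 5h45m = 12:23 Ardvik.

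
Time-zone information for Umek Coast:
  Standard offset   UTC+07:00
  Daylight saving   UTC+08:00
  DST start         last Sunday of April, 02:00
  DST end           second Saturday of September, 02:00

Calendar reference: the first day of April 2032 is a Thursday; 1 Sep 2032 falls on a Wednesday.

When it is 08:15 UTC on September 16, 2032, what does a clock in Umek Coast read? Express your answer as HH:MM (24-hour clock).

1 April 2032 is a Thursday, so Sundays fall on 4, 11, 18, 25; the last is April 25.
1 September 2032 is a Wednesday, so the first Saturday is September 4 and the second is September 11.
At the standard offset (UTC+07:00), 08:15 UTC + 7h = 15:15 Umek Coast standard time.
The standard-time date in Umek Coast, September 16, 2032, does not fall between 25 April and 11 September, so daylight saving is not in effect and Umek Coast is at UTC+07:00.
08:15 UTC + 7h = 15:15 local.

15:15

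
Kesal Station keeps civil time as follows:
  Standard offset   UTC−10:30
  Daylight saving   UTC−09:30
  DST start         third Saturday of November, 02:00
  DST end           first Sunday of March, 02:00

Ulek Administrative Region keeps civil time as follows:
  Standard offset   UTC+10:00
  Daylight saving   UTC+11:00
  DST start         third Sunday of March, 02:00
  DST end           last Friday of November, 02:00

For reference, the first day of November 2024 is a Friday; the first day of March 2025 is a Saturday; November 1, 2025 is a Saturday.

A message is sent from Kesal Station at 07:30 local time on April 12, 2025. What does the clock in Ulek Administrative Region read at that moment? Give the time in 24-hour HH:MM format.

1 November 2024 is a Friday, so the first Saturday is November 2 and the third is November 16.
1 March 2025 is a Saturday, so the first Sunday is March 2.
April 12, 2025 is outside the daylight-saving period (16 November 2024 – 2 March 2025), so Kesal Station is on standard time, UTC−10:30.
07:30 Kesal Station + 10h30m = 18:00 UTC.
1 March 2025 is a Saturday, so the first Sunday is March 2 and the third is March 16.
1 November 2025 is a Saturday, so Fridays fall on 7, 14, 21, 28; the last is November 28.
At the standard offset (UTC+10:00), 18:00 UTC + 10h = 04:00 Ulek Administrative Region standard time (rolling into the next day, 13 April 2025).
The standard-time date in Ulek Administrative Region, April 13, 2025, lies within the daylight-saving period (16 March – 28 November), so Ulek Administrative Region is on daylight time, UTC+11:00.
18:00 UTC + 11h = 05:00 Ulek Administrative Region (rolling into the next day, 13 April 2025).

05:00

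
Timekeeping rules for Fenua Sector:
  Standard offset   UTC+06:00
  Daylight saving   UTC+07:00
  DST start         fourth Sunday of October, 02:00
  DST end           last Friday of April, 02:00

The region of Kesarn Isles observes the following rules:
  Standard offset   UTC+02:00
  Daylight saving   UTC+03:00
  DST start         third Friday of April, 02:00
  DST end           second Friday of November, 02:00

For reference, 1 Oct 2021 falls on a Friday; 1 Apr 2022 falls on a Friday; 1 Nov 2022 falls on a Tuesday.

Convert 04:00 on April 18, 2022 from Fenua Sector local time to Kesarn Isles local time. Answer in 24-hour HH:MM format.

1 October 2021 is a Friday, so the first Sunday is October 3 and the fourth is October 24.
1 April 2022 is a Friday, so Fridays fall on 1, 8, 15, 22, 29; the last is April 29.
April 18, 2022 falls between 24 October 2021 and 29 April 2022, so daylight saving is in effect and Fenua Sector is at UTC+07:00.
04:00 Fenua Sector − 7h = 21:00 UTC (rolling into the previous day, 17 April 2022).
1 April 2022 is a Friday, so the first Friday is April 1 and the third is April 15.
1 November 2022 is a Tuesday, so the first Friday is November 4 and the second is November 11.
At the standard offset (UTC+02:00), 21:00 UTC + 2h = 23:00 Kesarn Isles standard time.
The standard-time date in Kesarn Isles, April 17, 2022, lies within the daylight-saving period (15 April – 11 November), so Kesarn Isles is on daylight time, UTC+03:00.
21:00 UTC + 3h = 00:00 Kesarn Isles (rolling into the next day, 18 April 2022).

00:00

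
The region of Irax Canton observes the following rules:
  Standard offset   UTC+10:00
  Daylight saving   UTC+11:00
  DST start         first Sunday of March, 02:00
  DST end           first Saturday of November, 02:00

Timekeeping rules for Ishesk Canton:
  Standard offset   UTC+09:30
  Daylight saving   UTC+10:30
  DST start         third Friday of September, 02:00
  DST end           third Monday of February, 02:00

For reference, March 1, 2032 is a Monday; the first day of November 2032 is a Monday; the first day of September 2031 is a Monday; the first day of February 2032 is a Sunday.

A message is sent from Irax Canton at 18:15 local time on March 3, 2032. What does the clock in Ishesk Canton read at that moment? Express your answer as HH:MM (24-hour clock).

1 March 2032 is a Monday, so the first Sunday is March 7.
1 November 2032 is a Monday, so the first Saturday is November 6.
March 3, 2032 is outside the daylight-saving period (7 March – 6 November), so Irax Canton is on standard time, UTC+10:00.
18:15 Irax Canton − 10h = 08:15 UTC.
1 September 2031 is a Monday, so the first Friday is September 5 and the third is September 19.
1 February 2032 is a Sunday, so the first Monday is February 2 and the third is February 16.
At the standard offset (UTC+09:30), 08:15 UTC + 9h30m = 17:45 Ishesk Canton standard time.
The standard-time date in Ishesk Canton, March 3, 2032, is outside the daylight-saving period (19 September 2031 – 16 February 2032), so Ishesk Canton is on standard time, UTC+09:30.
08:15 UTC + 9h30m = 17:45 Ishesk Canton.

17:45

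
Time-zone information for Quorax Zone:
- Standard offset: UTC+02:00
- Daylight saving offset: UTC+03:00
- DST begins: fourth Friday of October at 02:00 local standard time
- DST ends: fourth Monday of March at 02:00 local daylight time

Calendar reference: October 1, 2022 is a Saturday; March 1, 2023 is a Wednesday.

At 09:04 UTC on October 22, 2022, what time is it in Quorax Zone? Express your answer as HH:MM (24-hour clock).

1 October 2022 is a Saturday, so the first Friday is October 7 and the fourth is October 28.
1 March 2023 is a Wednesday, so the first Monday is March 6 and the fourth is March 27.
At the standard offset (UTC+02:00), 09:04 UTC + 2h = 11:04 Quorax Zone standard time.
The standard-time date in Quorax Zone, October 22, 2022, is outside the daylight-saving period (28 October 2022 – 27 March 2023), so Quorax Zone is on standard time, UTC+02:00.
09:04 UTC + 2h = 11:04 local.

11:04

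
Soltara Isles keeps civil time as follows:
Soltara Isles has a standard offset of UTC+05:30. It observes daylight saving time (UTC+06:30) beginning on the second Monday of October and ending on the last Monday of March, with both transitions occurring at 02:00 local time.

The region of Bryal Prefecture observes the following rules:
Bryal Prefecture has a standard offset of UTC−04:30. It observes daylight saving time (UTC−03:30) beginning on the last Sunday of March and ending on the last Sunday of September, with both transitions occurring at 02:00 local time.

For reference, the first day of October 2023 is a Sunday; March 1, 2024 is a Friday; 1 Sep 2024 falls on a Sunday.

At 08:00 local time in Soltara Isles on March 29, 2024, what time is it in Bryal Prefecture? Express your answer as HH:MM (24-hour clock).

1 October 2023 is a Sunday, so the first Monday is October 2 and the second is October 9.
1 March 2024 is a Friday, so Mondays fall on 4, 11, 18, 25; the last is March 25.
March 29, 2024 does not fall between 9 October 2023 and 25 March 2024, so daylight saving is not in effect and Soltara Isles is at UTC+05:30.
08:00 Soltara Isles − 5h30m = 02:30 UTC.
1 March 2024 is a Friday, so Sundays fall on 3, 10, 17, 24, 31; the last is March 31.
1 September 2024 is a Sunday, so Sundays fall on 1, 8, 15, 22, 29; the last is September 29.
At the standard offset (UTC−04:30), 02:30 UTC − 4h30m = 22:00 Bryal Prefecture standard time (rolling into the previous day, 28 March 2024).
The standard-time date in Bryal Prefecture, March 28, 2024, is outside the daylight-saving period (31 March – 29 September), so Bryal Prefecture is on standard time, UTC−04:30.
02:30 UTC − 4h30m = 22:00 Bryal Prefecture (rolling into the previous day, 28 March 2024).

22:00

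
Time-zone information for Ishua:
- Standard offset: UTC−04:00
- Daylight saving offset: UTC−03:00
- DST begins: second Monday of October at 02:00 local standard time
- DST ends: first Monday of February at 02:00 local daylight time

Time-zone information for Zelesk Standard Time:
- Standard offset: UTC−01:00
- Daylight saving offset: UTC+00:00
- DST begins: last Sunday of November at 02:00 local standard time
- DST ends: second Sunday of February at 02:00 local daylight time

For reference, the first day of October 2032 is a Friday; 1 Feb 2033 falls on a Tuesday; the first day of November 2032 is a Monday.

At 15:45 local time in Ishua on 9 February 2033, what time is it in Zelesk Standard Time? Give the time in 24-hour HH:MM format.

19:45

1 October 2032 is a Friday, so the first Monday is October 4 and the second is October 11.
1 February 2033 is a Tuesday, so the first Monday is February 7.
9 February 2033 does not fall between 11 October 2032 and 7 February 2033, so daylight saving is not in effect and Ishua is at UTC−04:00.
15:45 Ishua + 4h = 19:45 UTC.
1 November 2032 is a Monday, so Sundays fall on 7, 14, 21, 28; the last is November 28.
1 February 2033 is a Tuesday, so the first Sunday is February 6 and the second is February 13.
At the standard offset (UTC−01:00), 19:45 UTC − 1h = 18:45 Zelesk Standard Time standard time.
Daylight saving runs 28 November 2032 – 13 February 2033; the standard-time date in Zelesk Standard Time, 9 February 2033, is inside that window, so Zelesk Standard Time is at UTC+00:00.
19:45 UTC + 0h = 19:45 Zelesk Standard Time.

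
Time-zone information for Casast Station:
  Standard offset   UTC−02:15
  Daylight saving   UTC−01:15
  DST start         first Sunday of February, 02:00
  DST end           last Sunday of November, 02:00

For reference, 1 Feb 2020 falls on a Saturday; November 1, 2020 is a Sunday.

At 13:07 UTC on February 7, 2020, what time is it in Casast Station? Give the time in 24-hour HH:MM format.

1 February 2020 is a Saturday, so the first Sunday is February 2.
1 November 2020 is a Sunday, so Sundays fall on 1, 8, 15, 22, 29; the last is November 29.
At the standard offset (UTC−02:15), 13:07 UTC − 2h15m = 10:52 Casast Station standard time.
The standard-time date in Casast Station, February 7, 2020, falls between 2 February and 29 November, so daylight saving is in effect and Casast Station is at UTC−01:15.
13:07 UTC − 1h15m = 11:52 local.

11:52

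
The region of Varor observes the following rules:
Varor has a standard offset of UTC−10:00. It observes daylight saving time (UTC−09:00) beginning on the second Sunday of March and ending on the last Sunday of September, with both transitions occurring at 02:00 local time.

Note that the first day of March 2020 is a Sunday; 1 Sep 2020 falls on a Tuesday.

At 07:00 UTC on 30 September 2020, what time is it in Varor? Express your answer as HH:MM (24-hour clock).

1 March 2020 is a Sunday, so the first Sunday is March 1 and the second is March 8.
1 September 2020 is a Tuesday, so Sundays fall on 6, 13, 20, 27; the last is September 27.
At the standard offset (UTC−10:00), 07:00 UTC − 10h = 21:00 Varor standard time (rolling into the previous day, 29 September 2020).
Daylight saving runs 8 March – 27 September; the standard-time date in Varor, 29 September 2020, is outside that window, so Varor is on standard time at UTC−10:00.
07:00 UTC − 10h = 21:00 local (rolling into the previous day, 29 September 2020).

21:00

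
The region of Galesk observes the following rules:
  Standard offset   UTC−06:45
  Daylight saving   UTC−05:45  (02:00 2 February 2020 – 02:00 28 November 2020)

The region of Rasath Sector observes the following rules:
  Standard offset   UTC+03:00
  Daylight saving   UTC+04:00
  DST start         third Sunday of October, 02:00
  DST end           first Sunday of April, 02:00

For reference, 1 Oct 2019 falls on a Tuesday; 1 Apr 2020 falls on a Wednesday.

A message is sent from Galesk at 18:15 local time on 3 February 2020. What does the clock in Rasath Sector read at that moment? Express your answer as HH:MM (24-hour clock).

3 February 2020 falls between 2 February and 28 November, so daylight saving is in effect and Galesk is at UTC−05:45.
18:15 Galesk + 5h45m = 00:00 UTC (rolling into the next day, 4 February 2020).
1 October 2019 is a Tuesday, so the first Sunday is October 6 and the third is October 20.
1 April 2020 is a Wednesday, so the first Sunday is April 5.
At the standard offset (UTC+03:00), 00:00 UTC + 3h = 03:00 Rasath Sector standard time.
Daylight saving runs 20 October 2019 – 5 April 2020; the standard-time date in Rasath Sector, 4 February 2020, is inside that window, so Rasath Sector is at UTC+04:00.
00:00 UTC + 4h = 04:00 Rasath Sector.

04:00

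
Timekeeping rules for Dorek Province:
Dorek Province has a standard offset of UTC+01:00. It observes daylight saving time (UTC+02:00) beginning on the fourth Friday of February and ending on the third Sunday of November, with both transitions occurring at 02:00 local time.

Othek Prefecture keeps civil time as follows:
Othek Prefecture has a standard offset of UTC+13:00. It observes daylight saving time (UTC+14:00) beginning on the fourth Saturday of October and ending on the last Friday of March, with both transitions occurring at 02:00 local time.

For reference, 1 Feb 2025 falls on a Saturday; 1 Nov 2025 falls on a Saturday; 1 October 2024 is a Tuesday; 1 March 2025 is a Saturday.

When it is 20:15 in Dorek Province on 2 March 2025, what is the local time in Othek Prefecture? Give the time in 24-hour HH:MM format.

1 February 2025 is a Saturday, so the first Friday is February 7 and the fourth is February 28.
1 November 2025 is a Saturday, so the first Sunday is November 2 and the third is November 16.
2 March 2025 lies within the daylight-saving period (28 February – 16 November), so Dorek Province is on daylight time, UTC+02:00.
20:15 Dorek Province − 2h = 18:15 UTC.
1 October 2024 is a Tuesday, so the first Saturday is October 5 and the fourth is October 26.
1 March 2025 is a Saturday, so Fridays fall on 7, 14, 21, 28; the last is March 28.
At the standard offset (UTC+13:00), 18:15 UTC + 13h = 07:15 Othek Prefecture standard time (rolling into the next day, 3 March 2025).
Daylight saving runs 26 October 2024 – 28 March 2025; the standard-time date in Othek Prefecture, 3 March 2025, is inside that window, so Othek Prefecture is at UTC+14:00.
18:15 UTC + 14h = 08:15 Othek Prefecture (rolling into the next day, 3 March 2025).

08:15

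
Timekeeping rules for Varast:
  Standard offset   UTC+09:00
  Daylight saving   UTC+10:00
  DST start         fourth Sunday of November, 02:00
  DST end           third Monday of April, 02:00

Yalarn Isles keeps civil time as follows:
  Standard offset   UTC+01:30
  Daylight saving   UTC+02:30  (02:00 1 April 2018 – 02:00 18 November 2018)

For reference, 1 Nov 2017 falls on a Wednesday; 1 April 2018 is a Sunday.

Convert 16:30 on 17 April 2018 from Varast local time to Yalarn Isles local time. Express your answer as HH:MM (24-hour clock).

10:00

1 November 2017 is a Wednesday, so the first Sunday is November 5 and the fourth is November 26.
1 April 2018 is a Sunday, so the first Monday is April 2 and the third is April 16.
17 April 2018 is outside the daylight-saving period (26 November 2017 – 16 April 2018), so Varast is on standard time, UTC+09:00.
16:30 Varast − 9h = 07:30 UTC.
At the standard offset (UTC+01:30), 07:30 UTC + 1h30m = 09:00 Yalarn Isles standard time.
The standard-time date in Yalarn Isles, 17 April 2018, lies within the daylight-saving period (1 April – 18 November), so Yalarn Isles is on daylight time, UTC+02:30.
07:30 UTC + 2h30m = 10:00 Yalarn Isles.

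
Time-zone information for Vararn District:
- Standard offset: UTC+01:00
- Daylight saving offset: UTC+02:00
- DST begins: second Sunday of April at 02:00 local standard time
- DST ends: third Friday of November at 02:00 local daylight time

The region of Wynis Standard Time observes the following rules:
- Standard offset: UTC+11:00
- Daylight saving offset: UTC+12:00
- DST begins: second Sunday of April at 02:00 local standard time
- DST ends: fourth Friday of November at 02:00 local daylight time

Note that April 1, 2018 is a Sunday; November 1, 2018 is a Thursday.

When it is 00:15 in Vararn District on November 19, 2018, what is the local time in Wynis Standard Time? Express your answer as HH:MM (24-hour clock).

11:15

1 April 2018 is a Sunday, so the first Sunday is April 1 and the second is April 8.
1 November 2018 is a Thursday, so the first Friday is November 2 and the third is November 16.
Daylight saving runs 8 April – 16 November; November 19, 2018 is outside that window, so Vararn District is on standard time at UTC+01:00.
00:15 Vararn District − 1h = 23:15 UTC (rolling into the previous day, 18 November 2018).
1 April 2018 is a Sunday, so the first Sunday is April 1 and the second is April 8.
1 November 2018 is a Thursday, so the first Friday is November 2 and the fourth is November 23.
At the standard offset (UTC+11:00), 23:15 UTC + 11h = 10:15 Wynis Standard Time standard time (rolling into the next day, 19 November 2018).
The standard-time date in Wynis Standard Time, November 19, 2018, falls between 8 April and 23 November, so daylight saving is in effect and Wynis Standard Time is at UTC+12:00.
23:15 UTC + 12h = 11:15 Wynis Standard Time (rolling into the next day, 19 November 2018).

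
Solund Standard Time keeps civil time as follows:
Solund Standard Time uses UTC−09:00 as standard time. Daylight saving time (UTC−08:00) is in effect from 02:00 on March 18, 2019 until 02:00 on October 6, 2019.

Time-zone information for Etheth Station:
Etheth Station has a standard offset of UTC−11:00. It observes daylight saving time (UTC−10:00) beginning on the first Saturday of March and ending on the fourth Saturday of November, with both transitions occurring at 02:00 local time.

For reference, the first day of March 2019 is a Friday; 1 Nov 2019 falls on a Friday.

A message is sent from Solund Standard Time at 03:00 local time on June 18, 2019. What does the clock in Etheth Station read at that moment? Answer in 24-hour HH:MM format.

June 18, 2019 lies within the daylight-saving period (18 March – 6 October), so Solund Standard Time is on daylight time, UTC−08:00.
03:00 Solund Standard Time + 8h = 11:00 UTC.
1 March 2019 is a Friday, so the first Saturday is March 2.
1 November 2019 is a Friday, so the first Saturday is November 2 and the fourth is November 23.
At the standard offset (UTC−11:00), 11:00 UTC − 11h = 00:00 Etheth Station standard time.
The standard-time date in Etheth Station, June 18, 2019, lies within the daylight-saving period (2 March – 23 November), so Etheth Station is on daylight time, UTC−10:00.
11:00 UTC − 10h = 01:00 Etheth Station.

01:00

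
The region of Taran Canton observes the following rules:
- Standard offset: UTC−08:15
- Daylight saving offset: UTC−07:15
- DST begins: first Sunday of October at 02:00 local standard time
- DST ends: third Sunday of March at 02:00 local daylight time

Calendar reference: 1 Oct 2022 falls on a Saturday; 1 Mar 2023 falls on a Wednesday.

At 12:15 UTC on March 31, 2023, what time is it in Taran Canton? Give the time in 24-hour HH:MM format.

1 October 2022 is a Saturday, so the first Sunday is October 2.
1 March 2023 is a Wednesday, so the first Sunday is March 5 and the third is March 19.
At the standard offset (UTC−08:15), 12:15 UTC − 8h15m = 04:00 Taran Canton standard time.
Daylight saving runs 2 October 2022 – 19 March 2023; the standard-time date in Taran Canton, March 31, 2023, is outside that window, so Taran Canton is on standard time at UTC−08:15.
12:15 UTC − 8h15m = 04:00 local.

04:00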